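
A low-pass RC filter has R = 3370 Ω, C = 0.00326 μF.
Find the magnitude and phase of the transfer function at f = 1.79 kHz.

Step 1 — Angular frequency: ω = 2π·1790 = 1.125e+04 rad/s.
Step 2 — Transfer function: H(jω) = 1/(1 + jωRC).
Step 3 — Denominator: 1 + jωRC = 1 + j·1.125e+04·3370·3.26e-09 = 1 + j0.1236.
Step 4 — H = 0.985 - j0.1217.
Step 5 — Magnitude: |H| = 0.9925 (-0.1 dB); phase: φ = -7.0°.

|H| = 0.9925 (-0.1 dB), φ = -7.0°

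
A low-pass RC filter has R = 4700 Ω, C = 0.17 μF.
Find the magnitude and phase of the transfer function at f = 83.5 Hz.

Step 1 — Angular frequency: ω = 2π·83.5 = 524.6 rad/s.
Step 2 — Transfer function: H(jω) = 1/(1 + jωRC).
Step 3 — Denominator: 1 + jωRC = 1 + j·524.6·4700·1.7e-07 = 1 + j0.4192.
Step 4 — H = 0.8505 - j0.3565.
Step 5 — Magnitude: |H| = 0.9222 (-0.7 dB); phase: φ = -22.7°.

|H| = 0.9222 (-0.7 dB), φ = -22.7°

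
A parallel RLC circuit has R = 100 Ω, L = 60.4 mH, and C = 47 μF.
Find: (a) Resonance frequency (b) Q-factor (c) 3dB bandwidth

Step 1 — Resonance: ω₀ = 1/√(LC) = 1/√(0.0604·4.7e-05) = 593.5 rad/s.
Step 2 — f₀ = ω₀/(2π) = 94.46 Hz.
Step 3 — Parallel Q: Q = R/(ω₀L) = 100/(593.5·0.0604) = 2.79.
Step 4 — Bandwidth: Δω = ω₀/Q = 212.8 rad/s; BW = Δω/(2π) = 33.86 Hz.

(a) f₀ = 94.46 Hz  (b) Q = 2.79  (c) BW = 33.86 Hz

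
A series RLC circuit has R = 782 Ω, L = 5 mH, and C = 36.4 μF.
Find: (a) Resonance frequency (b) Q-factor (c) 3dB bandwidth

Step 1 — Resonance: ω₀ = 1/√(LC) = 1/√(0.005·3.64e-05) = 2344 rad/s.
Step 2 — f₀ = ω₀/(2π) = 373.1 Hz.
Step 3 — Series Q: Q = ω₀L/R = 2344·0.005/782 = 0.01499.
Step 4 — Bandwidth: Δω = ω₀/Q = 1.564e+05 rad/s; BW = Δω/(2π) = 2.489e+04 Hz.

(a) f₀ = 373.1 Hz  (b) Q = 0.01499  (c) BW = 2.489e+04 Hz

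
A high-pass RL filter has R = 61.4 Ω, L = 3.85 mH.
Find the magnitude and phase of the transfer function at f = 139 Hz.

Step 1 — Angular frequency: ω = 2π·139 = 873.4 rad/s.
Step 2 — Transfer function: H(jω) = jωL/(R + jωL).
Step 3 — Numerator jωL = j·3.362; denominator R + jωL = 61.4 + j3.362.
Step 4 — H = 0.00299 + j0.0546.
Step 5 — Magnitude: |H| = 0.05468 (-25.2 dB); phase: φ = 86.9°.

|H| = 0.05468 (-25.2 dB), φ = 86.9°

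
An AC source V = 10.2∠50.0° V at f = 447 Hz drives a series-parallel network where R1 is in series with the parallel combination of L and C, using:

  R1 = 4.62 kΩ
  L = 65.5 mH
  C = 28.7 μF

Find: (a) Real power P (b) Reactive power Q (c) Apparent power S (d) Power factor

Step 1 — Angular frequency: ω = 2π·f = 2π·447 = 2809 rad/s.
Step 2 — Component impedances:
  R1: Z = R = 4620 Ω
  L: Z = jωL = j·2809·0.0655 = 0 + j184 Ω
  C: Z = 1/(jωC) = -j/(ω·C) = 0 - j12.41 Ω
Step 3 — Parallel branch: L || C = 1/(1/L + 1/C) = 0 - j13.3 Ω.
Step 4 — Series with R1: Z_total = R1 + (L || C) = 4620 - j13.3 Ω = 4620∠-0.2° Ω.
Step 5 — Source phasor: V = 10.2∠50.0° V = 6.556 + j7.814 V.
Step 6 — Current: I = V / Z = 0.001414 + j0.001695 A = 0.002208∠50.2° A.
Step 7 — Complex power: S = V·I* = 0.02252 - j6.484e-05 VA.
Step 8 — Real power: P = Re(S) = 0.02252 W.
Step 9 — Reactive power: Q = Im(S) = -6.484e-05 VAR.
Step 10 — Apparent power: |S| = 0.02252 VA.
Step 11 — Power factor: PF = P/|S| = 1 (leading).

(a) P = 0.02252 W  (b) Q = -6.484e-05 VAR  (c) S = 0.02252 VA  (d) PF = 1 (leading)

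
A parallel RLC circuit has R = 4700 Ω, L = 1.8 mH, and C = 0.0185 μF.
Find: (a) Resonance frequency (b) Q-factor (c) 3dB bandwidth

Step 1 — Resonance: ω₀ = 1/√(LC) = 1/√(0.0018·1.85e-08) = 1.733e+05 rad/s.
Step 2 — f₀ = ω₀/(2π) = 2.758e+04 Hz.
Step 3 — Parallel Q: Q = R/(ω₀L) = 4700/(1.733e+05·0.0018) = 15.07.
Step 4 — Bandwidth: Δω = ω₀/Q = 1.15e+04 rad/s; BW = Δω/(2π) = 1830 Hz.

(a) f₀ = 2.758e+04 Hz  (b) Q = 15.07  (c) BW = 1830 Hz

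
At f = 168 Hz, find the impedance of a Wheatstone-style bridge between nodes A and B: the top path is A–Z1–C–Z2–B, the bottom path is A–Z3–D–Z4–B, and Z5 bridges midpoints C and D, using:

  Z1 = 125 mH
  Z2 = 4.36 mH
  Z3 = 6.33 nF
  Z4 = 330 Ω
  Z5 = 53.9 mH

Step 1 — Angular frequency: ω = 2π·f = 2π·168 = 1056 rad/s.
Step 2 — Component impedances:
  Z1: Z = jωL = j·1056·0.125 = 0 + j131.9 Ω
  Z2: Z = jωL = j·1056·0.00436 = 0 + j4.602 Ω
  Z3: Z = 1/(jωC) = -j/(ω·C) = 0 - j1.497e+05 Ω
  Z4: Z = R = 330 Ω
  Z5: Z = jωL = j·1056·0.0539 = 0 + j56.9 Ω
Step 3 — Bridge requires nodal analysis (the Z5 bridge couples midpoints C and D, so the two paths cannot be reduced to a simple series/parallel combination). Setting node B to ground and injecting 1 A at node A, the 3-node admittance system at A, C, D solves to V_A = Z_AB = 0.06068 + j136.7 Ω = 136.7∠90.0° Ω.

Z = 0.06068 + j136.7 Ω = 136.7∠90.0° Ω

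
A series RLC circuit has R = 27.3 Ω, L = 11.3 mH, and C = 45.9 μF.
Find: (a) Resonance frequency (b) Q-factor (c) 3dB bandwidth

Step 1 — Resonance: ω₀ = 1/√(LC) = 1/√(0.0113·4.59e-05) = 1389 rad/s.
Step 2 — f₀ = ω₀/(2π) = 221 Hz.
Step 3 — Series Q: Q = ω₀L/R = 1389·0.0113/27.3 = 0.5747.
Step 4 — Bandwidth: Δω = ω₀/Q = 2416 rad/s; BW = Δω/(2π) = 384.5 Hz.

(a) f₀ = 221 Hz  (b) Q = 0.5747  (c) BW = 384.5 Hz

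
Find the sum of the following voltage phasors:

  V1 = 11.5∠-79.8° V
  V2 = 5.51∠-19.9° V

Step 1 — Convert each phasor to rectangular form:
  V1 = 11.5·(cos(-79.8°) + j·sin(-79.8°)) = 2.036 - j11.32 V
  V2 = 5.51·(cos(-19.9°) + j·sin(-19.9°)) = 5.181 - j1.875 V
Step 2 — Sum components: V_total = 7.217 - j13.19 V.
Step 3 — Convert to polar: |V_total| = 15.04 V, ∠V_total = -61.3°.

V_total = 15.04∠-61.3° V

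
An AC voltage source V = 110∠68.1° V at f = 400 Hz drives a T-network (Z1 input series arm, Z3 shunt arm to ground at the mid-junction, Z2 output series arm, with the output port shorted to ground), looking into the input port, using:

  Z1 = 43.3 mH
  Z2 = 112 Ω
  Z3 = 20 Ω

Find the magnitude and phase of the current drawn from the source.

Step 1 — Angular frequency: ω = 2π·f = 2π·400 = 2513 rad/s.
Step 2 — Component impedances:
  Z1: Z = jωL = j·2513·0.0433 = 0 + j108.8 Ω
  Z2: Z = R = 112 Ω
  Z3: Z = R = 20 Ω
Step 3 — With the output port shorted to ground, the output series arm Z2 runs from the junction to ground; the shunt arm Z3 also runs from the junction to ground. They appear in parallel: Z3 || Z2 = 16.97 Ω.
Step 4 — Series with input arm Z1: Z_in = Z1 + (Z3 || Z2) = 16.97 + j108.8 Ω = 110.1∠81.1° Ω.
Step 5 — Source phasor: V = 110∠68.1° V = 41.03 + j102.1 V.
Step 6 — Ohm's law: I = V / Z_total = (41.03 + j102.1) / (16.97 + j108.8) = 0.973 - j0.2253 A.
Step 7 — Convert to polar: |I| = 0.9987 A, ∠I = -13.0°.

I = 0.9987∠-13.0° A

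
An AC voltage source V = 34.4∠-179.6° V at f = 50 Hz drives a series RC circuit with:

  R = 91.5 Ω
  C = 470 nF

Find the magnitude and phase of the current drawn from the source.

Step 1 — Angular frequency: ω = 2π·f = 2π·50 = 314.2 rad/s.
Step 2 — Component impedances:
  R: Z = R = 91.5 Ω
  C: Z = 1/(jωC) = -j/(ω·C) = 0 - j6773 Ω
Step 3 — Series combination: Z_total = R + C = 91.5 - j6773 Ω = 6773∠-89.2° Ω.
Step 4 — Source phasor: V = 34.4∠-179.6° V = -34.4 - j0.2402 V.
Step 5 — Ohm's law: I = V / Z_total = (-34.4 - j0.2402) / (91.5 - j6773) = -3.316e-05 - j0.005079 A.
Step 6 — Convert to polar: |I| = 0.005079 A, ∠I = -90.4°.

I = 0.005079∠-90.4° A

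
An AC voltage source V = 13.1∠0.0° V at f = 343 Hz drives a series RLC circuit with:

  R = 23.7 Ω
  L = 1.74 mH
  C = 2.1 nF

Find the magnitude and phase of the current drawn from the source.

Step 1 — Angular frequency: ω = 2π·f = 2π·343 = 2155 rad/s.
Step 2 — Component impedances:
  R: Z = R = 23.7 Ω
  L: Z = jωL = j·2155·0.00174 = 0 + j3.75 Ω
  C: Z = 1/(jωC) = -j/(ω·C) = 0 - j2.21e+05 Ω
Step 3 — Series combination: Z_total = R + L + C = 23.7 - j2.21e+05 Ω = 2.21e+05∠-90.0° Ω.
Step 4 — Source phasor: V = 13.1∠0.0° V = 13.1 V.
Step 5 — Ohm's law: I = V / Z_total = (13.1) / (23.7 - j2.21e+05) = 6.359e-09 + j5.929e-05 A.
Step 6 — Convert to polar: |I| = 5.929e-05 A, ∠I = 90.0°.

I = 5.929e-05∠90.0° A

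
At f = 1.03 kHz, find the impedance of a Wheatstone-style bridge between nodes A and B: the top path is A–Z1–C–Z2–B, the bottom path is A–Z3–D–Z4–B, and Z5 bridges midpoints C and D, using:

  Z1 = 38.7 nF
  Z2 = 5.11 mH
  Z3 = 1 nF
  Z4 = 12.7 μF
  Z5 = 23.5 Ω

Step 1 — Angular frequency: ω = 2π·f = 2π·1030 = 6472 rad/s.
Step 2 — Component impedances:
  Z1: Z = 1/(jωC) = -j/(ω·C) = 0 - j3993 Ω
  Z2: Z = jωL = j·6472·0.00511 = 0 + j33.07 Ω
  Z3: Z = 1/(jωC) = -j/(ω·C) = 0 - j1.545e+05 Ω
  Z4: Z = 1/(jωC) = -j/(ω·C) = 0 - j12.17 Ω
  Z5: Z = R = 23.5 Ω
Step 3 — Bridge requires nodal analysis (the Z5 bridge couples midpoints C and D, so the two paths cannot be reduced to a simple series/parallel combination). Setting node B to ground and injecting 1 A at node A, the 3-node admittance system at A, C, D solves to V_A = Z_AB = 25.16 - j3883 Ω = 3883∠-89.6° Ω.

Z = 25.16 - j3883 Ω = 3883∠-89.6° Ω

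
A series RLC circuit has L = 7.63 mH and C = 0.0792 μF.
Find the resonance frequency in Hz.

Step 1 — Resonance condition Im(Z)=0 gives ω₀ = 1/√(LC).
Step 2 — ω₀ = 1/√(0.00763·7.92e-08) = 4.068e+04 rad/s.
Step 3 — f₀ = ω₀/(2π) = 6474 Hz.

f₀ = 6474 Hz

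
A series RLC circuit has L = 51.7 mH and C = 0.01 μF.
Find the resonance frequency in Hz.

Step 1 — Resonance condition Im(Z)=0 gives ω₀ = 1/√(LC).
Step 2 — ω₀ = 1/√(0.0517·1e-08) = 4.398e+04 rad/s.
Step 3 — f₀ = ω₀/(2π) = 7000 Hz.

f₀ = 7000 Hz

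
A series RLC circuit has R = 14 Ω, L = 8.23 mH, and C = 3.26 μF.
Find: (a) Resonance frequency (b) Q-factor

Step 1 — Resonance condition Im(Z)=0 gives ω₀ = 1/√(LC).
Step 2 — ω₀ = 1/√(0.00823·3.26e-06) = 6105 rad/s.
Step 3 — f₀ = ω₀/(2π) = 971.7 Hz.
Step 4 — Series Q: Q = ω₀L/R = 6105·0.00823/14 = 3.589.

(a) f₀ = 971.7 Hz  (b) Q = 3.589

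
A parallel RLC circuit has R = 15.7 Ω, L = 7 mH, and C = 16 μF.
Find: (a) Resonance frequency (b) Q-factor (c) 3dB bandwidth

Step 1 — Resonance: ω₀ = 1/√(LC) = 1/√(0.007·1.6e-05) = 2988 rad/s.
Step 2 — f₀ = ω₀/(2π) = 475.6 Hz.
Step 3 — Parallel Q: Q = R/(ω₀L) = 15.7/(2988·0.007) = 0.7506.
Step 4 — Bandwidth: Δω = ω₀/Q = 3981 rad/s; BW = Δω/(2π) = 633.6 Hz.

(a) f₀ = 475.6 Hz  (b) Q = 0.7506  (c) BW = 633.6 Hz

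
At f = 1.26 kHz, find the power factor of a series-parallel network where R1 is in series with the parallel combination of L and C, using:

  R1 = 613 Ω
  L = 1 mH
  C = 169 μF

Step 1 — Angular frequency: ω = 2π·f = 2π·1260 = 7917 rad/s.
Step 2 — Component impedances:
  R1: Z = R = 613 Ω
  L: Z = jωL = j·7917·0.001 = 0 + j7.917 Ω
  C: Z = 1/(jωC) = -j/(ω·C) = 0 - j0.7474 Ω
Step 3 — Parallel branch: L || C = 1/(1/L + 1/C) = 0 - j0.8253 Ω.
Step 4 — Series with R1: Z_total = R1 + (L || C) = 613 - j0.8253 Ω = 613∠-0.1° Ω.
Step 5 — Power factor: PF = cos(φ) = Re(Z)/|Z| = 613/613 = 1.
Step 6 — Type: Im(Z) = -0.8253 ⇒ leading (phase φ = -0.1°).

PF = 1 (leading, φ = -0.1°)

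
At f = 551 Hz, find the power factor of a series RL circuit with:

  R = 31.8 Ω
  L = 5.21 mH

Step 1 — Angular frequency: ω = 2π·f = 2π·551 = 3462 rad/s.
Step 2 — Component impedances:
  R: Z = R = 31.8 Ω
  L: Z = jωL = j·3462·0.00521 = 0 + j18.04 Ω
Step 3 — Series combination: Z_total = R + L = 31.8 + j18.04 Ω = 36.56∠29.6° Ω.
Step 4 — Power factor: PF = cos(φ) = Re(Z)/|Z| = 31.8/36.56 = 0.8698.
Step 5 — Type: Im(Z) = 18.04 ⇒ lagging (phase φ = 29.6°).

PF = 0.8698 (lagging, φ = 29.6°)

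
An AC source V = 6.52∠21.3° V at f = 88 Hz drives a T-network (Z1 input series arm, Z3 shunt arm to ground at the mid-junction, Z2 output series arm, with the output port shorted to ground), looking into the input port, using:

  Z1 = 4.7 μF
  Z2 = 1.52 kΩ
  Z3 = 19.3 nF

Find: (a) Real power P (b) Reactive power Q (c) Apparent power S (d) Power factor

Step 1 — Angular frequency: ω = 2π·f = 2π·88 = 552.9 rad/s.
Step 2 — Component impedances:
  Z1: Z = 1/(jωC) = -j/(ω·C) = 0 - j384.8 Ω
  Z2: Z = R = 1520 Ω
  Z3: Z = 1/(jωC) = -j/(ω·C) = 0 - j9.371e+04 Ω
Step 3 — With the output port shorted to ground, the output series arm Z2 runs from the junction to ground; the shunt arm Z3 also runs from the junction to ground. They appear in parallel: Z3 || Z2 = 1520 - j24.65 Ω.
Step 4 — Series with input arm Z1: Z_in = Z1 + (Z3 || Z2) = 1520 - j409.5 Ω = 1574∠-15.1° Ω.
Step 5 — Source phasor: V = 6.52∠21.3° V = 6.075 + j2.368 V.
Step 6 — Current: I = V / Z = 0.003335 + j0.002457 A = 0.004143∠36.4° A.
Step 7 — Complex power: S = V·I* = 0.02608 - j0.007028 VA.
Step 8 — Real power: P = Re(S) = 0.02608 W.
Step 9 — Reactive power: Q = Im(S) = -0.007028 VAR.
Step 10 — Apparent power: |S| = 0.02701 VA.
Step 11 — Power factor: PF = P/|S| = 0.9656 (leading).

(a) P = 0.02608 W  (b) Q = -0.007028 VAR  (c) S = 0.02701 VA  (d) PF = 0.9656 (leading)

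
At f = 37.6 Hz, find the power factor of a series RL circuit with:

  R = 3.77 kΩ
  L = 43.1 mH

Step 1 — Angular frequency: ω = 2π·f = 2π·37.6 = 236.2 rad/s.
Step 2 — Component impedances:
  R: Z = R = 3770 Ω
  L: Z = jωL = j·236.2·0.0431 = 0 + j10.18 Ω
Step 3 — Series combination: Z_total = R + L = 3770 + j10.18 Ω = 3770∠0.2° Ω.
Step 4 — Power factor: PF = cos(φ) = Re(Z)/|Z| = 3770/3770 = 1.
Step 5 — Type: Im(Z) = 10.18 ⇒ lagging (phase φ = 0.2°).

PF = 1 (lagging, φ = 0.2°)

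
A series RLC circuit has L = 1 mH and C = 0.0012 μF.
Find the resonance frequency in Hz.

Step 1 — Resonance condition Im(Z)=0 gives ω₀ = 1/√(LC).
Step 2 — ω₀ = 1/√(0.001·1.2e-09) = 9.129e+05 rad/s.
Step 3 — f₀ = ω₀/(2π) = 1.453e+05 Hz.

f₀ = 1.453e+05 Hz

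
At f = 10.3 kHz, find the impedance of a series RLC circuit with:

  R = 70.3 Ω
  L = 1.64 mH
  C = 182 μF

Step 1 — Angular frequency: ω = 2π·f = 2π·1.03e+04 = 6.472e+04 rad/s.
Step 2 — Component impedances:
  R: Z = R = 70.3 Ω
  L: Z = jωL = j·6.472e+04·0.00164 = 0 + j106.1 Ω
  C: Z = 1/(jωC) = -j/(ω·C) = 0 - j0.0849 Ω
Step 3 — Series combination: Z_total = R + L + C = 70.3 + j106.1 Ω = 127.2∠56.5° Ω.

Z = 70.3 + j106.1 Ω = 127.2∠56.5° Ω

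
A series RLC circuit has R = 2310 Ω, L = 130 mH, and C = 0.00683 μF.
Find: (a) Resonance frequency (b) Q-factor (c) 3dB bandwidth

Step 1 — Resonance: ω₀ = 1/√(LC) = 1/√(0.13·6.83e-09) = 3.356e+04 rad/s.
Step 2 — f₀ = ω₀/(2π) = 5341 Hz.
Step 3 — Series Q: Q = ω₀L/R = 3.356e+04·0.13/2310 = 1.889.
Step 4 — Bandwidth: Δω = ω₀/Q = 1.777e+04 rad/s; BW = Δω/(2π) = 2828 Hz.

(a) f₀ = 5341 Hz  (b) Q = 1.889  (c) BW = 2828 Hz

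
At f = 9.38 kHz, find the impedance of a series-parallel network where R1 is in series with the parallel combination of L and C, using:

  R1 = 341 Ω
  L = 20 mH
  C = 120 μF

Step 1 — Angular frequency: ω = 2π·f = 2π·9380 = 5.894e+04 rad/s.
Step 2 — Component impedances:
  R1: Z = R = 341 Ω
  L: Z = jωL = j·5.894e+04·0.02 = 0 + j1179 Ω
  C: Z = 1/(jωC) = -j/(ω·C) = 0 - j0.1414 Ω
Step 3 — Parallel branch: L || C = 1/(1/L + 1/C) = 0 - j0.1414 Ω.
Step 4 — Series with R1: Z_total = R1 + (L || C) = 341 - j0.1414 Ω = 341∠-0.0° Ω.

Z = 341 - j0.1414 Ω = 341∠-0.0° Ω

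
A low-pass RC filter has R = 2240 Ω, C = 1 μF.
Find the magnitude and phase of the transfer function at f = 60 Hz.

Step 1 — Angular frequency: ω = 2π·60 = 377 rad/s.
Step 2 — Transfer function: H(jω) = 1/(1 + jωRC).
Step 3 — Denominator: 1 + jωRC = 1 + j·377·2240·1e-06 = 1 + j0.8445.
Step 4 — H = 0.5837 - j0.4929.
Step 5 — Magnitude: |H| = 0.764 (-2.3 dB); phase: φ = -40.2°.

|H| = 0.764 (-2.3 dB), φ = -40.2°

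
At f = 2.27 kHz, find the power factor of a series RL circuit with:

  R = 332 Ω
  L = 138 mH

Step 1 — Angular frequency: ω = 2π·f = 2π·2270 = 1.426e+04 rad/s.
Step 2 — Component impedances:
  R: Z = R = 332 Ω
  L: Z = jωL = j·1.426e+04·0.138 = 0 + j1968 Ω
Step 3 — Series combination: Z_total = R + L = 332 + j1968 Ω = 1996∠80.4° Ω.
Step 4 — Power factor: PF = cos(φ) = Re(Z)/|Z| = 332/1996 = 0.1663.
Step 5 — Type: Im(Z) = 1968 ⇒ lagging (phase φ = 80.4°).

PF = 0.1663 (lagging, φ = 80.4°)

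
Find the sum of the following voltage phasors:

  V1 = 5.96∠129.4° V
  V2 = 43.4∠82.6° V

Step 1 — Convert each phasor to rectangular form:
  V1 = 5.96·(cos(129.4°) + j·sin(129.4°)) = -3.783 + j4.605 V
  V2 = 43.4·(cos(82.6°) + j·sin(82.6°)) = 5.59 + j43.04 V
Step 2 — Sum components: V_total = 1.807 + j47.64 V.
Step 3 — Convert to polar: |V_total| = 47.68 V, ∠V_total = 87.8°.

V_total = 47.68∠87.8° V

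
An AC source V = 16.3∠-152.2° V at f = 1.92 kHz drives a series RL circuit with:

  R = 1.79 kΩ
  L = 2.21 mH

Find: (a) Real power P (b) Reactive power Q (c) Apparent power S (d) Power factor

Step 1 — Angular frequency: ω = 2π·f = 2π·1920 = 1.206e+04 rad/s.
Step 2 — Component impedances:
  R: Z = R = 1790 Ω
  L: Z = jωL = j·1.206e+04·0.00221 = 0 + j26.66 Ω
Step 3 — Series combination: Z_total = R + L = 1790 + j26.66 Ω = 1790∠0.9° Ω.
Step 4 — Source phasor: V = 16.3∠-152.2° V = -14.42 - j7.602 V.
Step 5 — Current: I = V / Z = -0.008117 - j0.004126 A = 0.009105∠-153.1° A.
Step 6 — Complex power: S = V·I* = 0.1484 + j0.00221 VA.
Step 7 — Real power: P = Re(S) = 0.1484 W.
Step 8 — Reactive power: Q = Im(S) = 0.00221 VAR.
Step 9 — Apparent power: |S| = 0.1484 VA.
Step 10 — Power factor: PF = P/|S| = 0.9999 (lagging).

(a) P = 0.1484 W  (b) Q = 0.00221 VAR  (c) S = 0.1484 VA  (d) PF = 0.9999 (lagging)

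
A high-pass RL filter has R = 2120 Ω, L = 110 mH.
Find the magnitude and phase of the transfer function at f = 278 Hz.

Step 1 — Angular frequency: ω = 2π·278 = 1747 rad/s.
Step 2 — Transfer function: H(jω) = jωL/(R + jωL).
Step 3 — Numerator jωL = j·192.1; denominator R + jωL = 2120 + j192.1.
Step 4 — H = 0.008147 + j0.08989.
Step 5 — Magnitude: |H| = 0.09026 (-20.9 dB); phase: φ = 84.8°.

|H| = 0.09026 (-20.9 dB), φ = 84.8°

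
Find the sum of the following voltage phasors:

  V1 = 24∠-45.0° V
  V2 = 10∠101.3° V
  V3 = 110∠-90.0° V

Step 1 — Convert each phasor to rectangular form:
  V1 = 24·(cos(-45.0°) + j·sin(-45.0°)) = 16.97 - j16.97 V
  V2 = 10·(cos(101.3°) + j·sin(101.3°)) = -1.959 + j9.806 V
  V3 = 110·(cos(-90.0°) + j·sin(-90.0°)) = 0 - j110 V
Step 2 — Sum components: V_total = 15.01 - j117.2 V.
Step 3 — Convert to polar: |V_total| = 118.1 V, ∠V_total = -82.7°.

V_total = 118.1∠-82.7° V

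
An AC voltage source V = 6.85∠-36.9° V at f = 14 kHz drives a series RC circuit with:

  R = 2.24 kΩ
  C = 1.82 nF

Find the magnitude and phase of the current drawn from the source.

Step 1 — Angular frequency: ω = 2π·f = 2π·1.4e+04 = 8.796e+04 rad/s.
Step 2 — Component impedances:
  R: Z = R = 2240 Ω
  C: Z = 1/(jωC) = -j/(ω·C) = 0 - j6246 Ω
Step 3 — Series combination: Z_total = R + C = 2240 - j6246 Ω = 6636∠-70.3° Ω.
Step 4 — Source phasor: V = 6.85∠-36.9° V = 5.478 - j4.113 V.
Step 5 — Ohm's law: I = V / Z_total = (5.478 - j4.113) / (2240 - j6246) = 0.0008621 + j0.0005678 A.
Step 6 — Convert to polar: |I| = 0.001032 A, ∠I = 33.4°.

I = 0.001032∠33.4° A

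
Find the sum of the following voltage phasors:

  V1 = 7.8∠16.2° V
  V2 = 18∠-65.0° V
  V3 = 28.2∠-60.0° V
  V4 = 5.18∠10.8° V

Step 1 — Convert each phasor to rectangular form:
  V1 = 7.8·(cos(16.2°) + j·sin(16.2°)) = 7.49 + j2.176 V
  V2 = 18·(cos(-65.0°) + j·sin(-65.0°)) = 7.607 - j16.31 V
  V3 = 28.2·(cos(-60.0°) + j·sin(-60.0°)) = 14.1 - j24.42 V
  V4 = 5.18·(cos(10.8°) + j·sin(10.8°)) = 5.088 + j0.9706 V
Step 2 — Sum components: V_total = 34.29 - j37.59 V.
Step 3 — Convert to polar: |V_total| = 50.88 V, ∠V_total = -47.6°.

V_total = 50.88∠-47.6° V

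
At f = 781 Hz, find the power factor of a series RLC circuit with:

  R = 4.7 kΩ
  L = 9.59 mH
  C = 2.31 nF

Step 1 — Angular frequency: ω = 2π·f = 2π·781 = 4907 rad/s.
Step 2 — Component impedances:
  R: Z = R = 4700 Ω
  L: Z = jωL = j·4907·0.00959 = 0 + j47.06 Ω
  C: Z = 1/(jωC) = -j/(ω·C) = 0 - j8.822e+04 Ω
Step 3 — Series combination: Z_total = R + L + C = 4700 - j8.817e+04 Ω = 8.83e+04∠-86.9° Ω.
Step 4 — Power factor: PF = cos(φ) = Re(Z)/|Z| = 4700/8.83e+04 = 0.05323.
Step 5 — Type: Im(Z) = -8.817e+04 ⇒ leading (phase φ = -86.9°).

PF = 0.05323 (leading, φ = -86.9°)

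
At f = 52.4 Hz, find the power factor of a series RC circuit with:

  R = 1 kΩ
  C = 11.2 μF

Step 1 — Angular frequency: ω = 2π·f = 2π·52.4 = 329.2 rad/s.
Step 2 — Component impedances:
  R: Z = R = 1000 Ω
  C: Z = 1/(jωC) = -j/(ω·C) = 0 - j271.2 Ω
Step 3 — Series combination: Z_total = R + C = 1000 - j271.2 Ω = 1036∠-15.2° Ω.
Step 4 — Power factor: PF = cos(φ) = Re(Z)/|Z| = 1000/1036.12 = 0.9651.
Step 5 — Type: Im(Z) = -271.2 ⇒ leading (phase φ = -15.2°).

PF = 0.9651 (leading, φ = -15.2°)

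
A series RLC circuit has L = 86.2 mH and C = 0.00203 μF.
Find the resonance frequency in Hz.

Step 1 — Resonance condition Im(Z)=0 gives ω₀ = 1/√(LC).
Step 2 — ω₀ = 1/√(0.0862·2.03e-09) = 7.56e+04 rad/s.
Step 3 — f₀ = ω₀/(2π) = 1.203e+04 Hz.

f₀ = 1.203e+04 Hz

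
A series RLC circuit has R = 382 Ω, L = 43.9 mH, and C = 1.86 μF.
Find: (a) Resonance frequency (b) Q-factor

Step 1 — Resonance condition Im(Z)=0 gives ω₀ = 1/√(LC).
Step 2 — ω₀ = 1/√(0.0439·1.86e-06) = 3500 rad/s.
Step 3 — f₀ = ω₀/(2π) = 557 Hz.
Step 4 — Series Q: Q = ω₀L/R = 3500·0.0439/382 = 0.4022.

(a) f₀ = 557 Hz  (b) Q = 0.4022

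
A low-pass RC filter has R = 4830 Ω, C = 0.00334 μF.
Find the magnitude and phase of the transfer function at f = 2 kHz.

Step 1 — Angular frequency: ω = 2π·2000 = 1.257e+04 rad/s.
Step 2 — Transfer function: H(jω) = 1/(1 + jωRC).
Step 3 — Denominator: 1 + jωRC = 1 + j·1.257e+04·4830·3.34e-09 = 1 + j0.2027.
Step 4 — H = 0.9605 - j0.1947.
Step 5 — Magnitude: |H| = 0.9801 (-0.2 dB); phase: φ = -11.5°.

|H| = 0.9801 (-0.2 dB), φ = -11.5°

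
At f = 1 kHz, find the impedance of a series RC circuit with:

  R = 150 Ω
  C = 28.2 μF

Step 1 — Angular frequency: ω = 2π·f = 2π·1000 = 6283 rad/s.
Step 2 — Component impedances:
  R: Z = R = 150 Ω
  C: Z = 1/(jωC) = -j/(ω·C) = 0 - j5.644 Ω
Step 3 — Series combination: Z_total = R + C = 150 - j5.644 Ω = 150.1∠-2.2° Ω.

Z = 150 - j5.644 Ω = 150.1∠-2.2° Ω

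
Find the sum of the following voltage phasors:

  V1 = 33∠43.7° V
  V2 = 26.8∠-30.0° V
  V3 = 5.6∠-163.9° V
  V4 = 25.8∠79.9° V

Step 1 — Convert each phasor to rectangular form:
  V1 = 33·(cos(43.7°) + j·sin(43.7°)) = 23.86 + j22.8 V
  V2 = 26.8·(cos(-30.0°) + j·sin(-30.0°)) = 23.21 - j13.4 V
  V3 = 5.6·(cos(-163.9°) + j·sin(-163.9°)) = -5.38 - j1.553 V
  V4 = 25.8·(cos(79.9°) + j·sin(79.9°)) = 4.524 + j25.4 V
Step 2 — Sum components: V_total = 46.21 + j33.25 V.
Step 3 — Convert to polar: |V_total| = 56.93 V, ∠V_total = 35.7°.

V_total = 56.93∠35.7° V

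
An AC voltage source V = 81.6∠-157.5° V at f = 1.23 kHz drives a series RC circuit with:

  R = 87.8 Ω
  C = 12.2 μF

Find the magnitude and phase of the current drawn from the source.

Step 1 — Angular frequency: ω = 2π·f = 2π·1230 = 7728 rad/s.
Step 2 — Component impedances:
  R: Z = R = 87.8 Ω
  C: Z = 1/(jωC) = -j/(ω·C) = 0 - j10.61 Ω
Step 3 — Series combination: Z_total = R + C = 87.8 - j10.61 Ω = 88.44∠-6.9° Ω.
Step 4 — Source phasor: V = 81.6∠-157.5° V = -75.39 - j31.23 V.
Step 5 — Ohm's law: I = V / Z_total = (-75.39 - j31.23) / (87.8 - j10.61) = -0.8039 - j0.4528 A.
Step 6 — Convert to polar: |I| = 0.9227 A, ∠I = -150.6°.

I = 0.9227∠-150.6° A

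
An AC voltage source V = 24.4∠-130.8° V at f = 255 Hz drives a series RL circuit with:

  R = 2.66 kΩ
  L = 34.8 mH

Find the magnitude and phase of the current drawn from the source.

Step 1 — Angular frequency: ω = 2π·f = 2π·255 = 1602 rad/s.
Step 2 — Component impedances:
  R: Z = R = 2660 Ω
  L: Z = jωL = j·1602·0.0348 = 0 + j55.76 Ω
Step 3 — Series combination: Z_total = R + L = 2660 + j55.76 Ω = 2661∠1.2° Ω.
Step 4 — Source phasor: V = 24.4∠-130.8° V = -15.94 - j18.47 V.
Step 5 — Ohm's law: I = V / Z_total = (-15.94 - j18.47) / (2660 + j55.76) = -0.006137 - j0.006815 A.
Step 6 — Convert to polar: |I| = 0.009171 A, ∠I = -132.0°.

I = 0.009171∠-132.0° A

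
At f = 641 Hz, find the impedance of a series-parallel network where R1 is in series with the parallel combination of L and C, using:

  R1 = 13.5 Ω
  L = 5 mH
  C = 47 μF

Step 1 — Angular frequency: ω = 2π·f = 2π·641 = 4028 rad/s.
Step 2 — Component impedances:
  R1: Z = R = 13.5 Ω
  L: Z = jωL = j·4028·0.005 = 0 + j20.14 Ω
  C: Z = 1/(jωC) = -j/(ω·C) = 0 - j5.283 Ω
Step 3 — Parallel branch: L || C = 1/(1/L + 1/C) = 0 - j7.162 Ω.
Step 4 — Series with R1: Z_total = R1 + (L || C) = 13.5 - j7.162 Ω = 15.28∠-27.9° Ω.

Z = 13.5 - j7.162 Ω = 15.28∠-27.9° Ω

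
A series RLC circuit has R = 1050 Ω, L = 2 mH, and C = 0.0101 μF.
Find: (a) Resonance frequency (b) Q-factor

Step 1 — Resonance condition Im(Z)=0 gives ω₀ = 1/√(LC).
Step 2 — ω₀ = 1/√(0.002·1.01e-08) = 2.225e+05 rad/s.
Step 3 — f₀ = ω₀/(2π) = 3.541e+04 Hz.
Step 4 — Series Q: Q = ω₀L/R = 2.225e+05·0.002/1050 = 0.4238.

(a) f₀ = 3.541e+04 Hz  (b) Q = 0.4238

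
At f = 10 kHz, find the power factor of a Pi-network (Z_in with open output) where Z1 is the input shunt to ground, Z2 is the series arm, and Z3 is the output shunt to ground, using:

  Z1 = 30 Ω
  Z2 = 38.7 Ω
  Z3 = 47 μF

Step 1 — Angular frequency: ω = 2π·f = 2π·1e+04 = 6.283e+04 rad/s.
Step 2 — Component impedances:
  Z1: Z = R = 30 Ω
  Z2: Z = R = 38.7 Ω
  Z3: Z = 1/(jωC) = -j/(ω·C) = 0 - j0.3386 Ω
Step 3 — With open output, the series arm Z2 and the output shunt Z3 appear in series to ground: Z2 + Z3 = 38.7 - j0.3386 Ω.
Step 4 — Parallel with input shunt Z1: Z_in = Z1 || (Z2 + Z3) = 16.9 - j0.06457 Ω = 16.9∠-0.2° Ω.
Step 5 — Power factor: PF = cos(φ) = Re(Z)/|Z| = 16.9/16.9 = 1.
Step 6 — Type: Im(Z) = -0.06457 ⇒ leading (phase φ = -0.2°).

PF = 1 (leading, φ = -0.2°)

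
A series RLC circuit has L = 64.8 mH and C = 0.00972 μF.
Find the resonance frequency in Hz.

Step 1 — Resonance condition Im(Z)=0 gives ω₀ = 1/√(LC).
Step 2 — ω₀ = 1/√(0.0648·9.72e-09) = 3.985e+04 rad/s.
Step 3 — f₀ = ω₀/(2π) = 6342 Hz.

f₀ = 6342 Hz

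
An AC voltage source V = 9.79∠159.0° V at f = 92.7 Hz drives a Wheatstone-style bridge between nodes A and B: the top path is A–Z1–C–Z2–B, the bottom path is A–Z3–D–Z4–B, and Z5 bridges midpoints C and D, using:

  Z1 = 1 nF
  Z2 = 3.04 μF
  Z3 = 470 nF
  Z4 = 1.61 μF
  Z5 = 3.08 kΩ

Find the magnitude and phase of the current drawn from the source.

Step 1 — Angular frequency: ω = 2π·f = 2π·92.7 = 582.5 rad/s.
Step 2 — Component impedances:
  Z1: Z = 1/(jωC) = -j/(ω·C) = 0 - j1.717e+06 Ω
  Z2: Z = 1/(jωC) = -j/(ω·C) = 0 - j564.8 Ω
  Z3: Z = 1/(jωC) = -j/(ω·C) = 0 - j3653 Ω
  Z4: Z = 1/(jωC) = -j/(ω·C) = 0 - j1066 Ω
  Z5: Z = R = 3080 Ω
Step 3 — Bridge requires nodal analysis (the Z5 bridge couples midpoints C and D, so the two paths cannot be reduced to a simple series/parallel combination). Setting node B to ground and injecting 1 A at node A, the 3-node admittance system at A, C, D solves to V_A = Z_AB = 286 - j4555 Ω = 4564∠-86.4° Ω.
Step 4 — Source phasor: V = 9.79∠159.0° V = -9.14 + j3.508 V.
Step 5 — Ohm's law: I = V / Z_total = (-9.14 + j3.508) / (286 - j4555) = -0.0008927 - j0.00195 A.
Step 6 — Convert to polar: |I| = 0.002145 A, ∠I = -114.6°.

I = 0.002145∠-114.6° A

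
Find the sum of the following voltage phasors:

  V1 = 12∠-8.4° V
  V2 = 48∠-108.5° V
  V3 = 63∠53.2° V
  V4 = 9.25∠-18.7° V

Step 1 — Convert each phasor to rectangular form:
  V1 = 12·(cos(-8.4°) + j·sin(-8.4°)) = 11.87 - j1.753 V
  V2 = 48·(cos(-108.5°) + j·sin(-108.5°)) = -15.23 - j45.52 V
  V3 = 63·(cos(53.2°) + j·sin(53.2°)) = 37.74 + j50.45 V
  V4 = 9.25·(cos(-18.7°) + j·sin(-18.7°)) = 8.762 - j2.966 V
Step 2 — Sum components: V_total = 43.14 + j0.2079 V.
Step 3 — Convert to polar: |V_total| = 43.14 V, ∠V_total = 0.3°.

V_total = 43.14∠0.3° V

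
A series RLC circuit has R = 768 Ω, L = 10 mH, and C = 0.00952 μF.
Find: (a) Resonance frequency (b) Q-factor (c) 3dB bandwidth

Step 1 — Resonance: ω₀ = 1/√(LC) = 1/√(0.01·9.52e-09) = 1.025e+05 rad/s.
Step 2 — f₀ = ω₀/(2π) = 1.631e+04 Hz.
Step 3 — Series Q: Q = ω₀L/R = 1.025e+05·0.01/768 = 1.335.
Step 4 — Bandwidth: Δω = ω₀/Q = 7.68e+04 rad/s; BW = Δω/(2π) = 1.222e+04 Hz.

(a) f₀ = 1.631e+04 Hz  (b) Q = 1.335  (c) BW = 1.222e+04 Hz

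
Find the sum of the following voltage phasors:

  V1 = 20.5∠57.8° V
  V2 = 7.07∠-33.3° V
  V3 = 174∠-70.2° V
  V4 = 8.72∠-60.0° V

Step 1 — Convert each phasor to rectangular form:
  V1 = 20.5·(cos(57.8°) + j·sin(57.8°)) = 10.92 + j17.35 V
  V2 = 7.07·(cos(-33.3°) + j·sin(-33.3°)) = 5.909 - j3.882 V
  V3 = 174·(cos(-70.2°) + j·sin(-70.2°)) = 58.94 - j163.7 V
  V4 = 8.72·(cos(-60.0°) + j·sin(-60.0°)) = 4.36 - j7.552 V
Step 2 — Sum components: V_total = 80.13 - j157.8 V.
Step 3 — Convert to polar: |V_total| = 177 V, ∠V_total = -63.1°.

V_total = 177∠-63.1° V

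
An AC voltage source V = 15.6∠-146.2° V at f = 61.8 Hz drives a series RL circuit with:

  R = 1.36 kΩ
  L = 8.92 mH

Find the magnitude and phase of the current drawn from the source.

Step 1 — Angular frequency: ω = 2π·f = 2π·61.8 = 388.3 rad/s.
Step 2 — Component impedances:
  R: Z = R = 1360 Ω
  L: Z = jωL = j·388.3·0.00892 = 0 + j3.464 Ω
Step 3 — Series combination: Z_total = R + L = 1360 + j3.464 Ω = 1360∠0.1° Ω.
Step 4 — Source phasor: V = 15.6∠-146.2° V = -12.96 - j8.678 V.
Step 5 — Ohm's law: I = V / Z_total = (-12.96 - j8.678) / (1360 + j3.464) = -0.009548 - j0.006357 A.
Step 6 — Convert to polar: |I| = 0.01147 A, ∠I = -146.3°.

I = 0.01147∠-146.3° A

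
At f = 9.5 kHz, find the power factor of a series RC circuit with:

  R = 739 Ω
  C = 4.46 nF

Step 1 — Angular frequency: ω = 2π·f = 2π·9500 = 5.969e+04 rad/s.
Step 2 — Component impedances:
  R: Z = R = 739 Ω
  C: Z = 1/(jωC) = -j/(ω·C) = 0 - j3756 Ω
Step 3 — Series combination: Z_total = R + C = 739 - j3756 Ω = 3828∠-78.9° Ω.
Step 4 — Power factor: PF = cos(φ) = Re(Z)/|Z| = 739/3828.3 = 0.193.
Step 5 — Type: Im(Z) = -3756 ⇒ leading (phase φ = -78.9°).

PF = 0.193 (leading, φ = -78.9°)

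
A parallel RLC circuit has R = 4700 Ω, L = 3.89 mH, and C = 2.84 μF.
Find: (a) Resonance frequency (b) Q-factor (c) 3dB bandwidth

Step 1 — Resonance: ω₀ = 1/√(LC) = 1/√(0.00389·2.84e-06) = 9514 rad/s.
Step 2 — f₀ = ω₀/(2π) = 1514 Hz.
Step 3 — Parallel Q: Q = R/(ω₀L) = 4700/(9514·0.00389) = 127.
Step 4 — Bandwidth: Δω = ω₀/Q = 74.92 rad/s; BW = Δω/(2π) = 11.92 Hz.

(a) f₀ = 1514 Hz  (b) Q = 127  (c) BW = 11.92 Hz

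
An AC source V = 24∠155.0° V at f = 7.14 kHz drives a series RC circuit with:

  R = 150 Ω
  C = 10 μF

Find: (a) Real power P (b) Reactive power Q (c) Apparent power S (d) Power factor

Step 1 — Angular frequency: ω = 2π·f = 2π·7140 = 4.486e+04 rad/s.
Step 2 — Component impedances:
  R: Z = R = 150 Ω
  C: Z = 1/(jωC) = -j/(ω·C) = 0 - j2.229 Ω
Step 3 — Series combination: Z_total = R + C = 150 - j2.229 Ω = 150∠-0.9° Ω.
Step 4 — Source phasor: V = 24∠155.0° V = -21.75 + j10.14 V.
Step 5 — Current: I = V / Z = -0.146 + j0.06545 A = 0.16∠155.9° A.
Step 6 — Complex power: S = V·I* = 3.839 - j0.05705 VA.
Step 7 — Real power: P = Re(S) = 3.839 W.
Step 8 — Reactive power: Q = Im(S) = -0.05705 VAR.
Step 9 — Apparent power: |S| = 3.84 VA.
Step 10 — Power factor: PF = P/|S| = 0.9999 (leading).

(a) P = 3.839 W  (b) Q = -0.05705 VAR  (c) S = 3.84 VA  (d) PF = 0.9999 (leading)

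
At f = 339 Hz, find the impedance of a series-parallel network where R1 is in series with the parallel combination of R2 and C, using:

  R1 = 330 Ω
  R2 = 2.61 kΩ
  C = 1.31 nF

Step 1 — Angular frequency: ω = 2π·f = 2π·339 = 2130 rad/s.
Step 2 — Component impedances:
  R1: Z = R = 330 Ω
  R2: Z = R = 2610 Ω
  C: Z = 1/(jωC) = -j/(ω·C) = 0 - j3.584e+05 Ω
Step 3 — Parallel branch: R2 || C = 1/(1/R2 + 1/C) = 2610 - j19.01 Ω.
Step 4 — Series with R1: Z_total = R1 + (R2 || C) = 2940 - j19.01 Ω = 2940∠-0.4° Ω.

Z = 2940 - j19.01 Ω = 2940∠-0.4° Ω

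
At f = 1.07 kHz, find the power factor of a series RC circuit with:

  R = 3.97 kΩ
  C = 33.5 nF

Step 1 — Angular frequency: ω = 2π·f = 2π·1070 = 6723 rad/s.
Step 2 — Component impedances:
  R: Z = R = 3970 Ω
  C: Z = 1/(jωC) = -j/(ω·C) = 0 - j4440 Ω
Step 3 — Series combination: Z_total = R + C = 3970 - j4440 Ω = 5956∠-48.2° Ω.
Step 4 — Power factor: PF = cos(φ) = Re(Z)/|Z| = 3970/5956.1 = 0.6665.
Step 5 — Type: Im(Z) = -4440 ⇒ leading (phase φ = -48.2°).

PF = 0.6665 (leading, φ = -48.2°)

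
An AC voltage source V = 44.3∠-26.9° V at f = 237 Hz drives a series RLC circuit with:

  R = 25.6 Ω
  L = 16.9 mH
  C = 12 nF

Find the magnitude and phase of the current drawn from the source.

Step 1 — Angular frequency: ω = 2π·f = 2π·237 = 1489 rad/s.
Step 2 — Component impedances:
  R: Z = R = 25.6 Ω
  L: Z = jωL = j·1489·0.0169 = 0 + j25.17 Ω
  C: Z = 1/(jωC) = -j/(ω·C) = 0 - j5.596e+04 Ω
Step 3 — Series combination: Z_total = R + L + C = 25.6 - j5.594e+04 Ω = 5.594e+04∠-90.0° Ω.
Step 4 — Source phasor: V = 44.3∠-26.9° V = 39.51 - j20.04 V.
Step 5 — Ohm's law: I = V / Z_total = (39.51 - j20.04) / (25.6 - j5.594e+04) = 0.0003586 + j0.0007061 A.
Step 6 — Convert to polar: |I| = 0.000792 A, ∠I = 63.1°.

I = 0.000792∠63.1° A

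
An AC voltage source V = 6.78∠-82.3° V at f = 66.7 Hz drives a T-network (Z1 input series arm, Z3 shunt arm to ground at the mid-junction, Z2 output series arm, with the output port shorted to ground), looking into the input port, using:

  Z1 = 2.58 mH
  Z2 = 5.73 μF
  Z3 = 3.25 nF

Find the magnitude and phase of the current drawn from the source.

Step 1 — Angular frequency: ω = 2π·f = 2π·66.7 = 419.1 rad/s.
Step 2 — Component impedances:
  Z1: Z = jωL = j·419.1·0.00258 = 0 + j1.081 Ω
  Z2: Z = 1/(jωC) = -j/(ω·C) = 0 - j416.4 Ω
  Z3: Z = 1/(jωC) = -j/(ω·C) = 0 - j7.342e+05 Ω
Step 3 — With the output port shorted to ground, the output series arm Z2 runs from the junction to ground; the shunt arm Z3 also runs from the junction to ground. They appear in parallel: Z3 || Z2 = 0 - j416.2 Ω.
Step 4 — Series with input arm Z1: Z_in = Z1 + (Z3 || Z2) = 0 - j415.1 Ω = 415.1∠-90.0° Ω.
Step 5 — Source phasor: V = 6.78∠-82.3° V = 0.9084 - j6.719 V.
Step 6 — Ohm's law: I = V / Z_total = (0.9084 - j6.719) / (0 - j415.1) = 0.01619 + j0.002188 A.
Step 7 — Convert to polar: |I| = 0.01633 A, ∠I = 7.7°.

I = 0.01633∠7.7° A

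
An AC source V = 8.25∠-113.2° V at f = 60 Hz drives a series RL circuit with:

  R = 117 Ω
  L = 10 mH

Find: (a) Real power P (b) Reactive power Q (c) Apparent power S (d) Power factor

Step 1 — Angular frequency: ω = 2π·f = 2π·60 = 377 rad/s.
Step 2 — Component impedances:
  R: Z = R = 117 Ω
  L: Z = jωL = j·377·0.01 = 0 + j3.77 Ω
Step 3 — Series combination: Z_total = R + L = 117 + j3.77 Ω = 117.1∠1.8° Ω.
Step 4 — Source phasor: V = 8.25∠-113.2° V = -3.25 - j7.583 V.
Step 5 — Current: I = V / Z = -0.02984 - j0.06385 A = 0.07048∠-115.0° A.
Step 6 — Complex power: S = V·I* = 0.5811 + j0.01872 VA.
Step 7 — Real power: P = Re(S) = 0.5811 W.
Step 8 — Reactive power: Q = Im(S) = 0.01872 VAR.
Step 9 — Apparent power: |S| = 0.5814 VA.
Step 10 — Power factor: PF = P/|S| = 0.9995 (lagging).

(a) P = 0.5811 W  (b) Q = 0.01872 VAR  (c) S = 0.5814 VA  (d) PF = 0.9995 (lagging)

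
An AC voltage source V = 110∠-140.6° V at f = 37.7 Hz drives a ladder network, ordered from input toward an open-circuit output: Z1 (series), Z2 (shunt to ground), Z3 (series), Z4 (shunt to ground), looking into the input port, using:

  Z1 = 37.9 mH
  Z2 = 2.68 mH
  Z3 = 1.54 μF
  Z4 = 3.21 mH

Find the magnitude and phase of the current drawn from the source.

Step 1 — Angular frequency: ω = 2π·f = 2π·37.7 = 236.9 rad/s.
Step 2 — Component impedances:
  Z1: Z = jωL = j·236.9·0.0379 = 0 + j8.978 Ω
  Z2: Z = jωL = j·236.9·0.00268 = 0 + j0.6348 Ω
  Z3: Z = 1/(jωC) = -j/(ω·C) = 0 - j2741 Ω
  Z4: Z = jωL = j·236.9·0.00321 = 0 + j0.7604 Ω
Step 3 — Ladder network (open output): work backward from the far end, alternating series and parallel combinations. Z_in = 0 + j9.613 Ω = 9.613∠90.0° Ω.
Step 4 — Source phasor: V = 110∠-140.6° V = -85 - j69.82 V.
Step 5 — Ohm's law: I = V / Z_total = (-85 - j69.82) / (0 + j9.613) = -7.263 + j8.843 A.
Step 6 — Convert to polar: |I| = 11.44 A, ∠I = 129.4°.

I = 11.44∠129.4° A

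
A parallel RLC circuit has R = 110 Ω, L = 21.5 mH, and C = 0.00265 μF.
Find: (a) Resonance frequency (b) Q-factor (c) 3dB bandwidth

Step 1 — Resonance: ω₀ = 1/√(LC) = 1/√(0.0215·2.65e-09) = 1.325e+05 rad/s.
Step 2 — f₀ = ω₀/(2π) = 2.109e+04 Hz.
Step 3 — Parallel Q: Q = R/(ω₀L) = 110/(1.325e+05·0.0215) = 0.03862.
Step 4 — Bandwidth: Δω = ω₀/Q = 3.431e+06 rad/s; BW = Δω/(2π) = 5.46e+05 Hz.

(a) f₀ = 2.109e+04 Hz  (b) Q = 0.03862  (c) BW = 5.46e+05 Hz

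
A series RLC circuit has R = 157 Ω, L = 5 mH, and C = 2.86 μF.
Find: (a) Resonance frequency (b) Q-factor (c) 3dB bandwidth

Step 1 — Resonance: ω₀ = 1/√(LC) = 1/√(0.005·2.86e-06) = 8362 rad/s.
Step 2 — f₀ = ω₀/(2π) = 1331 Hz.
Step 3 — Series Q: Q = ω₀L/R = 8362·0.005/157 = 0.2663.
Step 4 — Bandwidth: Δω = ω₀/Q = 3.14e+04 rad/s; BW = Δω/(2π) = 4997 Hz.

(a) f₀ = 1331 Hz  (b) Q = 0.2663  (c) BW = 4997 Hz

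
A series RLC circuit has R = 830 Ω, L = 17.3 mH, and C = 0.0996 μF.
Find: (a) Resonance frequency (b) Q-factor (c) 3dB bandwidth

Step 1 — Resonance: ω₀ = 1/√(LC) = 1/√(0.0173·9.96e-08) = 2.409e+04 rad/s.
Step 2 — f₀ = ω₀/(2π) = 3834 Hz.
Step 3 — Series Q: Q = ω₀L/R = 2.409e+04·0.0173/830 = 0.5021.
Step 4 — Bandwidth: Δω = ω₀/Q = 4.798e+04 rad/s; BW = Δω/(2π) = 7636 Hz.

(a) f₀ = 3834 Hz  (b) Q = 0.5021  (c) BW = 7636 Hz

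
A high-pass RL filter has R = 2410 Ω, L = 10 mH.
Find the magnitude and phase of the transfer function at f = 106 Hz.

Step 1 — Angular frequency: ω = 2π·106 = 666 rad/s.
Step 2 — Transfer function: H(jω) = jωL/(R + jωL).
Step 3 — Numerator jωL = j·6.66; denominator R + jωL = 2410 + j6.66.
Step 4 — H = 7.637e-06 + j0.002764.
Step 5 — Magnitude: |H| = 0.002764 (-51.2 dB); phase: φ = 89.8°.

|H| = 0.002764 (-51.2 dB), φ = 89.8°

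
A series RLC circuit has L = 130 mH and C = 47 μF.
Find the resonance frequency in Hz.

Step 1 — Resonance condition Im(Z)=0 gives ω₀ = 1/√(LC).
Step 2 — ω₀ = 1/√(0.13·4.7e-05) = 404.6 rad/s.
Step 3 — f₀ = ω₀/(2π) = 64.39 Hz.

f₀ = 64.39 Hz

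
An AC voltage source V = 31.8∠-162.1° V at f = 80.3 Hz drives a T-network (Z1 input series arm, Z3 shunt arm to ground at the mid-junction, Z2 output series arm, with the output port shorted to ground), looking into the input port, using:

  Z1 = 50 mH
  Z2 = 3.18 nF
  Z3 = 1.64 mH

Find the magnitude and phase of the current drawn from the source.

Step 1 — Angular frequency: ω = 2π·f = 2π·80.3 = 504.5 rad/s.
Step 2 — Component impedances:
  Z1: Z = jωL = j·504.5·0.05 = 0 + j25.23 Ω
  Z2: Z = 1/(jωC) = -j/(ω·C) = 0 - j6.233e+05 Ω
  Z3: Z = jωL = j·504.5·0.00164 = 0 + j0.8274 Ω
Step 3 — With the output port shorted to ground, the output series arm Z2 runs from the junction to ground; the shunt arm Z3 also runs from the junction to ground. They appear in parallel: Z3 || Z2 = 0 + j0.8274 Ω.
Step 4 — Series with input arm Z1: Z_in = Z1 + (Z3 || Z2) = 0 + j26.05 Ω = 26.05∠90.0° Ω.
Step 5 — Source phasor: V = 31.8∠-162.1° V = -30.26 - j9.774 V.
Step 6 — Ohm's law: I = V / Z_total = (-30.26 - j9.774) / (0 + j26.05) = -0.3751 + j1.161 A.
Step 7 — Convert to polar: |I| = 1.221 A, ∠I = 107.9°.

I = 1.221∠107.9° A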